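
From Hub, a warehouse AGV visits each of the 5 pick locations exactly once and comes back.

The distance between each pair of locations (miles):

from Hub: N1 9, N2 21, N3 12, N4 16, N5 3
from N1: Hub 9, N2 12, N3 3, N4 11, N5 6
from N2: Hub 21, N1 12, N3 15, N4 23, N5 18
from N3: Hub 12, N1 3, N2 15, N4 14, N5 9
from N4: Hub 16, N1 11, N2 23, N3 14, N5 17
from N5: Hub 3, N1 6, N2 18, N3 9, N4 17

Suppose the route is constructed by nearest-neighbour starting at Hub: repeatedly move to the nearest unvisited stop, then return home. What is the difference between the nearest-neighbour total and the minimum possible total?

Hub: N5=3, N1=9, N3=12, N4=16, N2=21 ⇒ N5
N5: N1=6, N3=9, N4=17, N2=18 ⇒ N1
N1: N3=3, N4=11, N2=12 ⇒ N3
N3: N4=14, N2=15 ⇒ N4
N4: N2=23 ⇒ N2
NN route Hub → N5 → N1 → N3 → N4 → N2 → Hub costs 70.
Optimal: Hub → N4 → N1 → N2 → N3 → N5 → Hub costs 66 (by enumerating all 60 distinct tours).
Excess = 70 − 66 = 4.

Excess over optimum: 4 miles.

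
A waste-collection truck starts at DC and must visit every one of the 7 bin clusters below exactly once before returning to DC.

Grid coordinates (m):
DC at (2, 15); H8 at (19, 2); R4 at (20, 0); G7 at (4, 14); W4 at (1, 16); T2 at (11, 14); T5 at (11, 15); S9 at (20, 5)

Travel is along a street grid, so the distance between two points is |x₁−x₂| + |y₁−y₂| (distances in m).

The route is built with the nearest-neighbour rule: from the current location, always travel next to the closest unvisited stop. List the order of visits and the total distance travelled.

Nearest-neighbour total = 74 m; route DC → W4 → G7 → T2 → T5 → S9 → H8 → R4 → DC.

DC → [W4:2 / G7:3 / T5:9 / T2:10 / S9:28 / H8:30 / R4:33] → W4 (2)
W4 → [G7:5 / T5:11 / T2:12 / S9:30 / H8:32 / R4:35] → G7 (5)
G7 → [T2:7 / T5:8 / S9:25 / H8:27 / R4:30] → T2 (7)
T2 → [T5:1 / S9:18 / H8:20 / R4:23] → T5 (1)
T5 → [S9:19 / H8:21 / R4:24] → S9 (19)
S9 → [H8:4 / R4:5] → H8 (4)
H8 → [R4:3] → R4 (3)
Return R4→DC: 33.
Total = 2 + 5 + 7 + 1 + 19 + 4 + 3 + 33 = 74.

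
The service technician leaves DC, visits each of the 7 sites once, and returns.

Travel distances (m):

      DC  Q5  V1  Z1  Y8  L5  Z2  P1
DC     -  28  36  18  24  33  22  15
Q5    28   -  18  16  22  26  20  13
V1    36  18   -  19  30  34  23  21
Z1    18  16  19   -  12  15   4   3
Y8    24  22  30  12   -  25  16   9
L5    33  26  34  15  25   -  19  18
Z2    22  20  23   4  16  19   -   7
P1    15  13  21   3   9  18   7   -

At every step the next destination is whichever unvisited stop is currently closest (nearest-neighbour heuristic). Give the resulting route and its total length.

145 m along DC → P1 → Z1 → Z2 → Y8 → Q5 → V1 → L5 → DC.

DC → [P1:15 / Z1:18 / Z2:22 / Y8:24 / Q5:28 / L5:33 / V1:36] → P1 (15)
P1 → [Z1:3 / Z2:7 / Y8:9 / Q5:13 / L5:18 / V1:21] → Z1 (3)
Z1 → [Z2:4 / Y8:12 / L5:15 / Q5:16 / V1:19] → Z2 (4)
Z2 → [Y8:16 / L5:19 / Q5:20 / V1:23] → Y8 (16)
Y8 → [Q5:22 / L5:25 / V1:30] → Q5 (22)
Q5 → [V1:18 / L5:26] → V1 (18)
V1 → [L5:34] → L5 (34)
Return L5→DC: 33.
Total = 15 + 3 + 4 + 16 + 22 + 18 + 34 + 33 = 145.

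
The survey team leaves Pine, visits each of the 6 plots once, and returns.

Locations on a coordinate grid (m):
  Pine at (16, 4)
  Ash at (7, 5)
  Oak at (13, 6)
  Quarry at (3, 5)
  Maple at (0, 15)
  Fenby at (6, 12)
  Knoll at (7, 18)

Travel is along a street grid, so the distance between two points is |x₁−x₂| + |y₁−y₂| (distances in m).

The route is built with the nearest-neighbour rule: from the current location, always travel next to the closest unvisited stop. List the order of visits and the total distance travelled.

Nearest-neighbour total = 70 m; route Pine → Oak → Ash → Quarry → Fenby → Knoll → Maple → Pine.

At Pine the remaining stops are Oak 5, Ash 10, Quarry 14, Fenby 18, Knoll 23, Maple 27; go to Oak.
At Oak the remaining stops are Ash 7, Quarry 11, Fenby 13, Knoll 18, Maple 22; go to Ash.
At Ash the remaining stops are Quarry 4, Fenby 8, Knoll 13, Maple 17; go to Quarry.
At Quarry the remaining stops are Fenby 10, Maple 13, Knoll 17; go to Fenby.
At Fenby the remaining stops are Knoll 7, Maple 9; go to Knoll.
At Knoll the remaining stops are Maple 10; go to Maple.
Return Maple→Pine: 27.
Total = 5 + 7 + 4 + 10 + 7 + 10 + 27 = 70.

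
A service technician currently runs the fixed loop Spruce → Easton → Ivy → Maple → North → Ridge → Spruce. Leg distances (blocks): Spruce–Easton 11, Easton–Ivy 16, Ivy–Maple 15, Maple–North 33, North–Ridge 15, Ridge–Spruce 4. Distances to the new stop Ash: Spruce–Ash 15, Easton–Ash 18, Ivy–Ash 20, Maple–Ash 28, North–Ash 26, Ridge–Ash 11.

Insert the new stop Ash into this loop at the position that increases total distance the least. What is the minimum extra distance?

+21 blocks — insert Ash between Maple and North.

Insertion cost between consecutive stops i–j is d(i,Ash) + d(Ash,j) − d(i,j):
  between Spruce and Easton: 15 + 18 − 11 = 22
  between Easton and Ivy: 18 + 20 − 16 = 22
  between Ivy and Maple: 20 + 28 − 15 = 33
  between Maple and North: 28 + 26 − 33 = 21
  between North and Ridge: 26 + 11 − 15 = 22
  between Ridge and Spruce: 11 + 15 − 4 = 22
Cheapest insertion is between Maple and North, adding 21.
New total = 94 + 21 = 115.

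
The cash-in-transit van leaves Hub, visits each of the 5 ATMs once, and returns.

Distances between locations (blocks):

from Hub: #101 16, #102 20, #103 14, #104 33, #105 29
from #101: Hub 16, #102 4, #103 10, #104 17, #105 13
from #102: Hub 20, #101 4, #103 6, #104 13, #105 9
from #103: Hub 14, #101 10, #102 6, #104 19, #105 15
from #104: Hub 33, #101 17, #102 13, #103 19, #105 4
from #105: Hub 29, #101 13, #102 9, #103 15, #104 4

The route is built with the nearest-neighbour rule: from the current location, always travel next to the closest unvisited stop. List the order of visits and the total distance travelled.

From Hub: distances to unvisited — #103=14, #101=16, #102=20, #105=29, #104=33. Nearest is #103 (14).
From #103: distances to unvisited — #102=6, #101=10, #105=15, #104=19. Nearest is #102 (6).
From #102: distances to unvisited — #101=4, #105=9, #104=13. Nearest is #101 (4).
From #101: distances to unvisited — #105=13, #104=17. Nearest is #105 (13).
From #105: distances to unvisited — #104=4. Nearest is #104 (4).
Return #104→Hub: 33.
Total = 14 + 6 + 4 + 13 + 4 + 33 = 74.

74 blocks along Hub → #103 → #102 → #101 → #105 → #104 → Hub.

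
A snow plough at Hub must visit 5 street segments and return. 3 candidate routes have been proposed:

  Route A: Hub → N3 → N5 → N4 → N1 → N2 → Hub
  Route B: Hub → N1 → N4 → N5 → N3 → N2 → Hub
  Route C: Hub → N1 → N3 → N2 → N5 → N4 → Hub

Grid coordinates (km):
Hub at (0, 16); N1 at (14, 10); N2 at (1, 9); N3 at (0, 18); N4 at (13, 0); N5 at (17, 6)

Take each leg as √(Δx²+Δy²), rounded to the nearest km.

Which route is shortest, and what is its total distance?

Shortest is Route A, total 60 km.

Route A: 2 + 21 + 7 + 10 + 13 + 7 = 60
Route B: 15 + 10 + 7 + 21 + 9 + 7 = 69
Route C: 15 + 16 + 9 + 16 + 7 + 21 = 84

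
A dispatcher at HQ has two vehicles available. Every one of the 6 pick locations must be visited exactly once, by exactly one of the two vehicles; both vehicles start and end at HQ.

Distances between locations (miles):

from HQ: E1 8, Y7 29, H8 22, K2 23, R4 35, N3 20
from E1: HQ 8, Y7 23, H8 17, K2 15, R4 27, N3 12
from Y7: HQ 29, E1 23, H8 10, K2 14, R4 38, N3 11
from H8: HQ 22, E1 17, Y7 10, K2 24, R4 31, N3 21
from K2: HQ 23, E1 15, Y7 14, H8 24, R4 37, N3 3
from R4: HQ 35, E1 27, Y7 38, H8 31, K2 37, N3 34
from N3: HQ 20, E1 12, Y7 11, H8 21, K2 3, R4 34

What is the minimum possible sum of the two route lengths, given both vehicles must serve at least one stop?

Try each way of splitting the stops between the two vehicles (each non-empty) and, for each split, find the best tour for each vehicle:
  {E1} + {Y7, H8, K2, R4, N3}: 16 + 113 = 129
  {Y7} + {E1, H8, K2, R4, N3}: 58 + 113 = 171
  {E1, Y7} + {H8, K2, R4, N3}: 60 + 113 = 173
  {H8} + {E1, Y7, K2, R4, N3}: 44 + 110 = 154
  {E1, H8} + {Y7, K2, R4, N3}: 47 + 110 = 157
  {Y7, H8} + {E1, K2, R4, N3}: 61 + 95 = 156
  … (31 splits in total)
Best: vehicle 1 HQ → E1 → HQ = 16; vehicle 2 HQ → K2 → N3 → Y7 → H8 → R4 → HQ = 113; combined 129.

129 miles — the smallest possible combined total.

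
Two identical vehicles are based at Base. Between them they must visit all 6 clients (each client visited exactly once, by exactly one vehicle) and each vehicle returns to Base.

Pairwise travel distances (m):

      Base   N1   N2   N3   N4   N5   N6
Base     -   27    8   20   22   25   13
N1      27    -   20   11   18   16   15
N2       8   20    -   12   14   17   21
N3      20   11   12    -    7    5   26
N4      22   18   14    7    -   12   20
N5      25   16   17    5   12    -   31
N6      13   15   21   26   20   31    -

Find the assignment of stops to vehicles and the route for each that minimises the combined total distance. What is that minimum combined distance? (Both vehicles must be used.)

There are 2^5 − 1 = 31 ways to divide the 6 stops into two non-empty groups. For each, the best each vehicle can do is its own shortest tour through its group:
  {N1} + {N2, N3, N4, N5, N6}: 54 + 70 = 124
  {N2} + {N1, N3, N4, N5, N6}: 16 + 78 = 94
  {N1, N2} + {N3, N4, N5, N6}: 55 + 70 = 125
  {N3} + {N1, N2, N4, N5, N6}: 40 + 78 = 118
  {N1, N3} + {N2, N4, N5, N6}: 58 + 70 = 128
  {N2, N3} + {N1, N4, N5, N6}: 40 + 78 = 118
  … (31 splits in total)
Best: vehicle 1 Base → N2 → Base = 16; vehicle 2 Base → N4 → N3 → N5 → N1 → N6 → Base = 78; combined 94.

94 m — the smallest possible combined total.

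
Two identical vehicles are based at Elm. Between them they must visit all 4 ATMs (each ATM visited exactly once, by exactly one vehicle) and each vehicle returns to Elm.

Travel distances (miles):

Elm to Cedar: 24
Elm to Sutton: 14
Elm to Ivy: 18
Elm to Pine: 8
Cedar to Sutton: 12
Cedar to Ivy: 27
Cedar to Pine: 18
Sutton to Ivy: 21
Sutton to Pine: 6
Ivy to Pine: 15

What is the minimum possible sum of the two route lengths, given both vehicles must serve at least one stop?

There are 2^3 − 1 = 7 ways to divide the 4 stops into two non-empty groups. For each, the best each vehicle can do is its own shortest tour through its group:
  {Cedar} + {Sutton, Ivy, Pine}: 48 + 53 = 101
  {Sutton} + {Cedar, Ivy, Pine}: 28 + 71 = 99
  {Cedar, Sutton} + {Ivy, Pine}: 50 + 41 = 91
  {Ivy} + {Cedar, Sutton, Pine}: 36 + 50 = 86
  {Cedar, Ivy} + {Sutton, Pine}: 69 + 28 = 97
  {Sutton, Ivy} + {Cedar, Pine}: 53 + 50 = 103
  … (7 splits in total)
Best: vehicle 1 Elm → Ivy → Elm = 36; vehicle 2 Elm → Cedar → Sutton → Pine → Elm = 50; combined 86.

86 miles — the smallest possible combined total.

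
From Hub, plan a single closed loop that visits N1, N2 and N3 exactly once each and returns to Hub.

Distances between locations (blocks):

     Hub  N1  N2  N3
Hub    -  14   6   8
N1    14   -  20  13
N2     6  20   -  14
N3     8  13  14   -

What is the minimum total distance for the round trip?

Minimum total distance: 47 blocks.

With 3 stops there are 3!/2 = 3 distinct round trips (a route and its reverse cost the same).
Hub-N1-N2-N3-Hub: 14+20+14+8 = 56
Hub-N1-N3-N2-Hub: 14+13+14+6 = 47
Hub-N2-N1-N3-Hub: 6+20+13+8 = 47
The minimum is 47.
One optimal route: Hub → N1 → N3 → N2 → Hub (or its reverse).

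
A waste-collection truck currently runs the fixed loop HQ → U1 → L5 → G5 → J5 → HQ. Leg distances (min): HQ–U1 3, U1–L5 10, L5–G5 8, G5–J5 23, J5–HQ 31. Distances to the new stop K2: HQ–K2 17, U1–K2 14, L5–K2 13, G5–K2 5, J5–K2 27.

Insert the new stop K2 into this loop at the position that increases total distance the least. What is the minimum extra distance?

Insertion cost between consecutive stops i–j is d(i,K2) + d(K2,j) − d(i,j):
  between HQ and U1: 17 + 14 − 3 = 28
  between U1 and L5: 14 + 13 − 10 = 17
  between L5 and G5: 13 + 5 − 8 = 10
  between G5 and J5: 5 + 27 − 23 = 9
  between J5 and HQ: 27 + 17 − 31 = 13
Cheapest insertion is between G5 and J5, adding 9.
New total = 75 + 9 = 84.

Minimum extra distance: 9 min, inserting K2 between G5 and J5.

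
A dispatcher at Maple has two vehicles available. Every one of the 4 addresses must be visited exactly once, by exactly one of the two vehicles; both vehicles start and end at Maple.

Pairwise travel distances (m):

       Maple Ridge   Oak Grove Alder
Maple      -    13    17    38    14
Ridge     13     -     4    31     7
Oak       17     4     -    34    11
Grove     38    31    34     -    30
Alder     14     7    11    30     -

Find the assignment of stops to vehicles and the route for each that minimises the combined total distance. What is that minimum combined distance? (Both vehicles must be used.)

There are 2^3 − 1 = 7 ways to divide the 4 stops into two non-empty groups. For each, the best each vehicle can do is its own shortest tour through its group:
  {Ridge} + {Oak, Grove, Alder}: 26 + 95 = 121
  {Oak} + {Ridge, Grove, Alder}: 34 + 88 = 122
  {Ridge, Oak} + {Grove, Alder}: 34 + 82 = 116
  {Grove} + {Ridge, Oak, Alder}: 76 + 42 = 118
  {Ridge, Grove} + {Oak, Alder}: 82 + 42 = 124
  {Oak, Grove} + {Ridge, Alder}: 89 + 34 = 123
  … (7 splits in total)
Best: vehicle 1 Maple → Ridge → Oak → Maple = 34; vehicle 2 Maple → Grove → Alder → Maple = 82; combined 116.

Minimum combined distance: 116 m.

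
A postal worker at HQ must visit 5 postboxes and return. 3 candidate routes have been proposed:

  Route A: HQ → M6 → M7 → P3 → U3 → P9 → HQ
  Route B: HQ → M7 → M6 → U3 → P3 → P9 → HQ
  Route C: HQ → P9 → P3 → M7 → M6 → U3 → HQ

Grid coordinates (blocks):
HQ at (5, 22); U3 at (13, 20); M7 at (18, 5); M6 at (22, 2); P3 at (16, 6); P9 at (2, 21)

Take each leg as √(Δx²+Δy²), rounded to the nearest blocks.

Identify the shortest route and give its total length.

59 blocks — Route C is the shortest.

Route A: 26 + 5 + 2 + 14 + 11 + 3 = 61
Route B: 21 + 5 + 20 + 14 + 21 + 3 = 84
Route C: 3 + 21 + 2 + 5 + 20 + 8 = 59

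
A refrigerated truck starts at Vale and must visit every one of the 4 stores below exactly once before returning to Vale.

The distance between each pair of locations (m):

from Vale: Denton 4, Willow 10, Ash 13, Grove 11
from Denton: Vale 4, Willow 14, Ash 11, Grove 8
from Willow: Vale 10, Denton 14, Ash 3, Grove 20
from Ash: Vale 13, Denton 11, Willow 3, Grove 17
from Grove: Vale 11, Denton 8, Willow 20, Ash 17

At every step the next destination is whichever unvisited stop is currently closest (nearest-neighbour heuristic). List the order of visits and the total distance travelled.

Total distance 42 m via the nearest-neighbour route Vale → Denton → Grove → Ash → Willow → Vale.

Vale → [Denton:4 / Willow:10 / Grove:11 / Ash:13] → Denton (4)
Denton → [Grove:8 / Ash:11 / Willow:14] → Grove (8)
Grove → [Ash:17 / Willow:20] → Ash (17)
Ash → [Willow:3] → Willow (3)
Return Willow→Vale: 10.
Total = 4 + 8 + 17 + 3 + 10 = 42.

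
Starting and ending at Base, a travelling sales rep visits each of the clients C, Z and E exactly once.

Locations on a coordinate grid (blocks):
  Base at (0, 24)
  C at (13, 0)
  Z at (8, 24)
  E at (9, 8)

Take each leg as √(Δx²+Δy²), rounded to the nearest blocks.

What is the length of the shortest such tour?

60 blocks — the shortest possible round trip.

Base - C - Z - E - Base: 27+25+16+18 = 86
Base - C - E - Z - Base: 27+9+16+8 = 60
Base - Z - C - E - Base: 8+25+9+18 = 60
The minimum is 60.
One optimal route: Base → C → E → Z → Base (or its reverse).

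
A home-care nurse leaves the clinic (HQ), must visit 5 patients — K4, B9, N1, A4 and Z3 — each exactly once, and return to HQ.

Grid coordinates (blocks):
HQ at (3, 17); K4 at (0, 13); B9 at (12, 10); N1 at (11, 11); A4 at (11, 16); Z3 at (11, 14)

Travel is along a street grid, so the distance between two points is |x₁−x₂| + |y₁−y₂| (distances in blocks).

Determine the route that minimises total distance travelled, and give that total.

Minimum total distance: 38 blocks.

With 5 stops there are 5!/2 = 60 distinct round trips (a route and its reverse cost the same).
HQ-K4-B9-N1-A4-Z3-HQ: 7+15+2+5+2+11 = 42
HQ-K4-B9-N1-Z3-A4-HQ: 7+15+2+3+2+9 = 38
HQ-K4-B9-A4-N1-Z3-HQ: 7+15+7+5+3+11 = 48
HQ-K4-B9-A4-Z3-N1-HQ: 7+15+7+2+3+14 = 48
HQ-K4-B9-Z3-N1-A4-HQ: 7+15+5+3+5+9 = 44
HQ-K4-B9-Z3-A4-N1-HQ: 7+15+5+2+5+14 = 48
HQ-K4-N1-B9-A4-Z3-HQ: 7+13+2+7+2+11 = 42
HQ-K4-N1-B9-Z3-A4-HQ: 7+13+2+5+2+9 = 38
HQ-K4-N1-A4-B9-Z3-HQ: 7+13+5+7+5+11 = 48
HQ-K4-N1-A4-Z3-B9-HQ: 7+13+5+2+5+16 = 48
HQ-K4-N1-Z3-B9-A4-HQ: 7+13+3+5+7+9 = 44
HQ-K4-N1-Z3-A4-B9-HQ: 7+13+3+2+7+16 = 48
HQ-K4-A4-B9-N1-Z3-HQ: 7+14+7+2+3+11 = 44
HQ-K4-A4-B9-Z3-N1-HQ: 7+14+7+5+3+14 = 50
… (46 more)
The minimum is 38.
One optimal route: HQ → K4 → B9 → N1 → Z3 → A4 → HQ (or its reverse).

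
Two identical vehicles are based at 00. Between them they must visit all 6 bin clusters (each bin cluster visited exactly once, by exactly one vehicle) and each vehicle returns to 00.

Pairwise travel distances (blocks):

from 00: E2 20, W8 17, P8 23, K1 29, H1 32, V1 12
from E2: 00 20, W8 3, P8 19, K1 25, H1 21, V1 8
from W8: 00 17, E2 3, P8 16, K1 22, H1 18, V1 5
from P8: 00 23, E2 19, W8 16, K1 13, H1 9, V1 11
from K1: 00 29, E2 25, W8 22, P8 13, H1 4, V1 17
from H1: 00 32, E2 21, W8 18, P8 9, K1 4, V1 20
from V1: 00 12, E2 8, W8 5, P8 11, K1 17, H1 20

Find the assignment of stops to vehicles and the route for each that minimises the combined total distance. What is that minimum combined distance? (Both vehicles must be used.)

Minimum combined distance: 105 blocks.

Try each way of splitting the stops between the two vehicles (each non-empty) and, for each split, find the best tour for each vehicle:
  {E2} + {W8, P8, K1, H1, V1}: 40 + 75 = 115
  {W8} + {E2, P8, K1, H1, V1}: 34 + 81 = 115
  {E2, W8} + {P8, K1, H1, V1}: 40 + 65 = 105
  {P8} + {E2, W8, K1, H1, V1}: 46 + 74 = 120
  {E2, P8} + {W8, K1, H1, V1}: 62 + 68 = 130
  {W8, P8} + {E2, K1, H1, V1}: 56 + 74 = 130
  … (31 splits in total)
Best: vehicle 1 00 → E2 → W8 → 00 = 40; vehicle 2 00 → P8 → H1 → K1 → V1 → 00 = 65; combined 105.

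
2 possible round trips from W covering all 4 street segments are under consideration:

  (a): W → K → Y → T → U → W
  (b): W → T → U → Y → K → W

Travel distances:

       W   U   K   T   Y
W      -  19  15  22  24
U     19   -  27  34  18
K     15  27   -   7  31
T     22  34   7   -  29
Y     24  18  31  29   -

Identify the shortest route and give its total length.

(a): 15 + 31 + 29 + 34 + 19 = 128
(b): 22 + 34 + 18 + 31 + 15 = 120

120 — (b) is the shortest.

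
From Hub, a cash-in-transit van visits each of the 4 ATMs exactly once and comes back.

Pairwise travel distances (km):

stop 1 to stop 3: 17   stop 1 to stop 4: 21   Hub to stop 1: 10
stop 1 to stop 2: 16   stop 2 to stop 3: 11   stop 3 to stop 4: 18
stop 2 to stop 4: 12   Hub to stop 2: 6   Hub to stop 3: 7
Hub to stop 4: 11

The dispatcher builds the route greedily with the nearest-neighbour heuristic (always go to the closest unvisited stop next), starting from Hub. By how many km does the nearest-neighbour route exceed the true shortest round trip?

Hub: stop 2=6, stop 3=7, stop 1=10, stop 4=11 ⇒ stop 2
stop 2: stop 3=11, stop 4=12, stop 1=16 ⇒ stop 3
stop 3: stop 1=17, stop 4=18 ⇒ stop 1
stop 1: stop 4=21 ⇒ stop 4
NN route Hub → stop 2 → stop 3 → stop 1 → stop 4 → Hub costs 66.
Optimal: Hub → stop 1 → stop 3 → stop 2 → stop 4 → Hub costs 61 (by enumerating all 12 distinct tours).
Excess = 66 − 61 = 5.

The nearest-neighbour route is 5 km longer than optimal.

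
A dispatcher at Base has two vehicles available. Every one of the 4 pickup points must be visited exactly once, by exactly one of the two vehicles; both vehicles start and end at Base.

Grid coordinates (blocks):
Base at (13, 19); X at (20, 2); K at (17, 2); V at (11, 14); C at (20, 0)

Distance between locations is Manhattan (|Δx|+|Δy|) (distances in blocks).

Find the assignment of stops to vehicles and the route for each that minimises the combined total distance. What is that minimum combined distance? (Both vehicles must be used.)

There are 2^3 − 1 = 7 ways to divide the 4 stops into two non-empty groups. For each, the best each vehicle can do is its own shortest tour through its group:
  {X} + {K, V, C}: 48 + 56 = 104
  {K} + {X, V, C}: 42 + 56 = 98
  {X, K} + {V, C}: 48 + 56 = 104
  {V} + {X, K, C}: 14 + 52 = 66
  {X, V} + {K, C}: 52 + 52 = 104
  {K, V} + {X, C}: 46 + 52 = 98
  … (7 splits in total)
Best: vehicle 1 Base → V → Base = 14; vehicle 2 Base → X → C → K → Base = 52; combined 66.

66 blocks — the smallest possible combined total.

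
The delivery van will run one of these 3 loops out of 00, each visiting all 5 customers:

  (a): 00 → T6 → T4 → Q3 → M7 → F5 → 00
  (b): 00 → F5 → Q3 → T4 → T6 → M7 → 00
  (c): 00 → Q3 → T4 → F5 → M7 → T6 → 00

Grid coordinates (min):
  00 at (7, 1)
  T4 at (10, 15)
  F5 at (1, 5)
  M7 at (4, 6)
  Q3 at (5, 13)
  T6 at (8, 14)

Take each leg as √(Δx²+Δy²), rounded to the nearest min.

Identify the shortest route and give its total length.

Shortest is (a), total 37 min.

(a): 13 + 2 + 5 + 7 + 3 + 7 = 37
(b): 7 + 9 + 5 + 2 + 9 + 6 = 38
(c): 12 + 5 + 13 + 3 + 9 + 13 = 55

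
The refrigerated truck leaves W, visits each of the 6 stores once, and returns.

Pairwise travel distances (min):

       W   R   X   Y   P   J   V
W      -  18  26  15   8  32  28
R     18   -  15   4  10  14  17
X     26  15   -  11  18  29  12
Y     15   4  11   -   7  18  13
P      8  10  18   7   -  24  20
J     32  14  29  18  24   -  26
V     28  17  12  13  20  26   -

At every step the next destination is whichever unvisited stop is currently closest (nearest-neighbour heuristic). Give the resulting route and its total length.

W → [P:8 / Y:15 / R:18 / X:26 / V:28 / J:32] → P (8)
P → [Y:7 / R:10 / X:18 / V:20 / J:24] → Y (7)
Y → [R:4 / X:11 / V:13 / J:18] → R (4)
R → [J:14 / X:15 / V:17] → J (14)
J → [V:26 / X:29] → V (26)
V → [X:12] → X (12)
Return X→W: 26.
Total = 8 + 7 + 4 + 14 + 26 + 12 + 26 = 97.

97 min along W → P → Y → R → J → V → X → W.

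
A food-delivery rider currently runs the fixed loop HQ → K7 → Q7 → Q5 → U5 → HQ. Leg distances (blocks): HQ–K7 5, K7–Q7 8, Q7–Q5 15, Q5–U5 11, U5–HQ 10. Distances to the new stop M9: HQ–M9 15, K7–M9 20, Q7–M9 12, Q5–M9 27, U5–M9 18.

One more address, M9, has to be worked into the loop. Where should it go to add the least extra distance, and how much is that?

Minimum extra distance: 23 blocks, inserting M9 between U5 and HQ.

Insertion cost between consecutive stops i–j is d(i,M9) + d(M9,j) − d(i,j):
  between HQ and K7: 15 + 20 − 5 = 30
  between K7 and Q7: 20 + 12 − 8 = 24
  between Q7 and Q5: 12 + 27 − 15 = 24
  between Q5 and U5: 27 + 18 − 11 = 34
  between U5 and HQ: 18 + 15 − 10 = 23
Cheapest insertion is between U5 and HQ, adding 23.
New total = 49 + 23 = 72.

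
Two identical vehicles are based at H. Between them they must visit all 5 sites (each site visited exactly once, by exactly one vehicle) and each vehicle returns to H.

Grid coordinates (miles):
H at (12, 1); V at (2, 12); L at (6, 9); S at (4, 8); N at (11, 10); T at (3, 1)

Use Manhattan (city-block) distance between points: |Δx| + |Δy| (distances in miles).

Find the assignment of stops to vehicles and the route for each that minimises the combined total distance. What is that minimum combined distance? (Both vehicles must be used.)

There are 2^4 − 1 = 15 ways to divide the 5 stops into two non-empty groups. For each, the best each vehicle can do is its own shortest tour through its group:
  {V} + {L, S, N, T}: 42 + 36 = 78
  {L} + {V, S, N, T}: 28 + 44 = 72
  {V, L} + {S, N, T}: 42 + 36 = 78
  {S} + {V, L, N, T}: 30 + 44 = 74
  {V, S} + {L, N, T}: 42 + 36 = 78
  {L, S} + {V, N, T}: 32 + 42 = 74
  … (15 splits in total)
  {V, L, S, N} + {T}: 44 + 18 = 62  ← best
Best: vehicle 1 H → L → S → V → N → H = 44; vehicle 2 H → T → H = 18; combined 62.

Minimum combined distance: 62 miles.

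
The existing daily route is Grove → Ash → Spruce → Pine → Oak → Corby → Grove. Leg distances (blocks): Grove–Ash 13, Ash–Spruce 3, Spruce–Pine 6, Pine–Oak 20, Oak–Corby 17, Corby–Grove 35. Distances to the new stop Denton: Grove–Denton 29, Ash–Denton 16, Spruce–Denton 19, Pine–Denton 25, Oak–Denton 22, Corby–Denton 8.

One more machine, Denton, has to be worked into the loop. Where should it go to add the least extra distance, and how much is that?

Adding 2 blocks by placing Denton on the Corby–Grove leg.

Insertion cost between consecutive stops i–j is d(i,Denton) + d(Denton,j) − d(i,j):
  between Grove and Ash: 29 + 16 − 13 = 32
  between Ash and Spruce: 16 + 19 − 3 = 32
  between Spruce and Pine: 19 + 25 − 6 = 38
  between Pine and Oak: 25 + 22 − 20 = 27
  between Oak and Corby: 22 + 8 − 17 = 13
  between Corby and Grove: 8 + 29 − 35 = 2
Cheapest insertion is between Corby and Grove, adding 2.
New total = 94 + 2 = 96.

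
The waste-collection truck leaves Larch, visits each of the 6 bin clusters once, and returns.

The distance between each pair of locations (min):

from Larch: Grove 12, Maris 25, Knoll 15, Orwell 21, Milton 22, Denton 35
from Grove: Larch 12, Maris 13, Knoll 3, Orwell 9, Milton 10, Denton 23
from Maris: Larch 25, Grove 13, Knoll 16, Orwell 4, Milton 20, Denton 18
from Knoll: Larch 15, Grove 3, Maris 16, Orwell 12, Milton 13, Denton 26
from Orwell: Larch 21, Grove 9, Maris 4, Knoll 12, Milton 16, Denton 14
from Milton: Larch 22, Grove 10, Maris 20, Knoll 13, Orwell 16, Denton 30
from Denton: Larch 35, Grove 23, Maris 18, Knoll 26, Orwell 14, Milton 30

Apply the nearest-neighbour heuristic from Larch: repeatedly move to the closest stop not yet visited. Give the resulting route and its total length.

At Larch the remaining stops are Grove 12, Knoll 15, Orwell 21, Milton 22, Maris 25, Denton 35; go to Grove.
At Grove the remaining stops are Knoll 3, Orwell 9, Milton 10, Maris 13, Denton 23; go to Knoll.
At Knoll the remaining stops are Orwell 12, Milton 13, Maris 16, Denton 26; go to Orwell.
At Orwell the remaining stops are Maris 4, Denton 14, Milton 16; go to Maris.
At Maris the remaining stops are Denton 18, Milton 20; go to Denton.
At Denton the remaining stops are Milton 30; go to Milton.
Return Milton→Larch: 22.
Total = 12 + 3 + 12 + 4 + 18 + 30 + 22 = 101.

Total distance 101 min via the nearest-neighbour route Larch → Grove → Knoll → Orwell → Maris → Denton → Milton → Larch.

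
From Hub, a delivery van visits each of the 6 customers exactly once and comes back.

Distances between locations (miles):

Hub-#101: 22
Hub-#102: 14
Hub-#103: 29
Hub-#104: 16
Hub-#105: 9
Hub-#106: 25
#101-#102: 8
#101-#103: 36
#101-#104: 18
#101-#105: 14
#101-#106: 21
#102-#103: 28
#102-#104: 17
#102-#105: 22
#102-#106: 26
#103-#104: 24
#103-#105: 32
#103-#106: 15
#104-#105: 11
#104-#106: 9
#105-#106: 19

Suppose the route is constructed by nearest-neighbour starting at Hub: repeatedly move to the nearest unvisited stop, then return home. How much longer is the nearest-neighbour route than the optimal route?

3 miles longer than the optimal tour.

From Hub: #105=9, #102=14, #104=16, #101=22, #106=25, #103=29 → choose #105 (9).
From #105: #104=11, #101=14, #106=19, #102=22, #103=32 → choose #104 (11).
From #104: #106=9, #102=17, #101=18, #103=24 → choose #106 (9).
From #106: #103=15, #101=21, #102=26 → choose #103 (15).
From #103: #102=28, #101=36 → choose #102 (28).
From #102: #101=8 → choose #101 (8).
NN route Hub → #105 → #104 → #106 → #103 → #102 → #101 → Hub costs 102.
Optimal: Hub → #104 → #106 → #103 → #102 → #101 → #105 → Hub costs 99 (by enumerating all 360 distinct tours).
Excess = 102 − 99 = 3.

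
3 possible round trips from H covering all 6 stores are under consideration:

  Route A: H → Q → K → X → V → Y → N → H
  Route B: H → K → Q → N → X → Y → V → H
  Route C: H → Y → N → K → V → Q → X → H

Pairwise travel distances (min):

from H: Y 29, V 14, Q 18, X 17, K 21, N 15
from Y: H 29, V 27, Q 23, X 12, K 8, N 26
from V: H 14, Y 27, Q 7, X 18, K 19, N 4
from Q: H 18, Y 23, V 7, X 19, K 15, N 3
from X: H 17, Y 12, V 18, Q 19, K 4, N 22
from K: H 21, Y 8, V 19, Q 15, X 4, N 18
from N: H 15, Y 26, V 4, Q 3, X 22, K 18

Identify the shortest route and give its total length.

Shortest is Route B, total 114 min.

Route A: 18 + 15 + 4 + 18 + 27 + 26 + 15 = 123
Route B: 21 + 15 + 3 + 22 + 12 + 27 + 14 = 114
Route C: 29 + 26 + 18 + 19 + 7 + 19 + 17 = 135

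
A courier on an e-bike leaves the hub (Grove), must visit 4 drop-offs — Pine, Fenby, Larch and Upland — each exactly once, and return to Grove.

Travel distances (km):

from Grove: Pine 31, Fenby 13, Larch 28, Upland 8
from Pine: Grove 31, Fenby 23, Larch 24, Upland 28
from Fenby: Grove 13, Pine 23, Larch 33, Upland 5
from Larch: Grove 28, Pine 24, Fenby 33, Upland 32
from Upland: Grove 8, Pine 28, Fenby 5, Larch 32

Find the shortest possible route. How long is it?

Grove→Pine→Fenby→Larch→Upland→Grove: 31+23+33+32+8 = 127
Grove→Pine→Fenby→Upland→Larch→Grove: 31+23+5+32+28 = 119
Grove→Pine→Larch→Fenby→Upland→Grove: 31+24+33+5+8 = 101
Grove→Pine→Larch→Upland→Fenby→Grove: 31+24+32+5+13 = 105
Grove→Pine→Upland→Fenby→Larch→Grove: 31+28+5+33+28 = 125
Grove→Pine→Upland→Larch→Fenby→Grove: 31+28+32+33+13 = 137
Grove→Fenby→Pine→Larch→Upland→Grove: 13+23+24+32+8 = 100
Grove→Fenby→Pine→Upland→Larch→Grove: 13+23+28+32+28 = 124
Grove→Fenby→Larch→Pine→Upland→Grove: 13+33+24+28+8 = 106
Grove→Fenby→Upland→Pine→Larch→Grove: 13+5+28+24+28 = 98
Grove→Larch→Pine→Fenby→Upland→Grove: 28+24+23+5+8 = 88
Grove→Larch→Fenby→Pine→Upland→Grove: 28+33+23+28+8 = 120
The minimum is 88.
One optimal route: Grove → Larch → Pine → Fenby → Upland → Grove (or its reverse).

Minimum total distance: 88 km.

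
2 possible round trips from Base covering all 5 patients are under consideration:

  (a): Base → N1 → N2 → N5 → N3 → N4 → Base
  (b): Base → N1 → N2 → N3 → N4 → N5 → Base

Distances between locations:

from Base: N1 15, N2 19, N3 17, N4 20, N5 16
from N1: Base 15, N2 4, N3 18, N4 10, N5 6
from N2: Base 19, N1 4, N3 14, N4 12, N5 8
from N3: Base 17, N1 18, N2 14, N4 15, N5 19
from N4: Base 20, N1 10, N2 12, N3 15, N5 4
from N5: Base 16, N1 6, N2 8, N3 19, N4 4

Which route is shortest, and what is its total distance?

(a): 15 + 4 + 8 + 19 + 15 + 20 = 81
(b): 15 + 4 + 14 + 15 + 4 + 16 = 68

Shortest is (b), total 68.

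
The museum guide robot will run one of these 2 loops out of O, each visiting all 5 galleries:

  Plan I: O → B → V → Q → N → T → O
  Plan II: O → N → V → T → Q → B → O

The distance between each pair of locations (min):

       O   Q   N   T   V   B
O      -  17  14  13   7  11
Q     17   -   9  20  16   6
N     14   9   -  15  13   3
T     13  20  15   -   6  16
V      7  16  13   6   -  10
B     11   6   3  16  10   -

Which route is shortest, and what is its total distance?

70 min — Plan II is the shortest.

Plan I: 11 + 10 + 16 + 9 + 15 + 13 = 74
Plan II: 14 + 13 + 6 + 20 + 6 + 11 = 70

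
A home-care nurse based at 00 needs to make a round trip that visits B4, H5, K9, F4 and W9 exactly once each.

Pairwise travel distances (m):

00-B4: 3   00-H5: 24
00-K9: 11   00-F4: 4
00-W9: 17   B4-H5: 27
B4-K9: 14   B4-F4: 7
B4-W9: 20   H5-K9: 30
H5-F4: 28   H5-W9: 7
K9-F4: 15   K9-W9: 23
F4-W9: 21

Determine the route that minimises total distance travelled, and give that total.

00 - B4 - H5 - K9 - F4 - W9 - 00: 3+27+30+15+21+17 = 113
00 - B4 - H5 - K9 - W9 - F4 - 00: 3+27+30+23+21+4 = 108
00 - B4 - H5 - F4 - K9 - W9 - 00: 3+27+28+15+23+17 = 113
00 - B4 - H5 - F4 - W9 - K9 - 00: 3+27+28+21+23+11 = 113
00 - B4 - H5 - W9 - K9 - F4 - 00: 3+27+7+23+15+4 = 79
00 - B4 - H5 - W9 - F4 - K9 - 00: 3+27+7+21+15+11 = 84
00 - B4 - K9 - H5 - F4 - W9 - 00: 3+14+30+28+21+17 = 113
00 - B4 - K9 - H5 - W9 - F4 - 00: 3+14+30+7+21+4 = 79
00 - B4 - K9 - F4 - H5 - W9 - 00: 3+14+15+28+7+17 = 84
00 - B4 - K9 - F4 - W9 - H5 - 00: 3+14+15+21+7+24 = 84
00 - B4 - K9 - W9 - H5 - F4 - 00: 3+14+23+7+28+4 = 79
00 - B4 - K9 - W9 - F4 - H5 - 00: 3+14+23+21+28+24 = 113
00 - B4 - F4 - H5 - K9 - W9 - 00: 3+7+28+30+23+17 = 108
00 - B4 - F4 - H5 - W9 - K9 - 00: 3+7+28+7+23+11 = 79
… (46 more)
The minimum is 79.
One optimal route: 00 → B4 → H5 → W9 → K9 → F4 → 00 (or its reverse).

Shortest round trip = 79 m.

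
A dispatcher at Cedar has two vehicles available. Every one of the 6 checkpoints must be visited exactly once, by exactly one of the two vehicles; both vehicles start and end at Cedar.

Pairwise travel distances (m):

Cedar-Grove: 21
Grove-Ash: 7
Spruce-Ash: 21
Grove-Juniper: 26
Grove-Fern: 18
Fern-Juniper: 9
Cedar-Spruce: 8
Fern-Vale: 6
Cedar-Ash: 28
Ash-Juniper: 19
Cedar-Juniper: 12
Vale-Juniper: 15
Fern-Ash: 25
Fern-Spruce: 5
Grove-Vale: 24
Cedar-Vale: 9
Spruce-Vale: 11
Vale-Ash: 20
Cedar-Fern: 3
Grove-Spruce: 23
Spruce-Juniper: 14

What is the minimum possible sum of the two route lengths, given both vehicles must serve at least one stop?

Try each way of splitting the stops between the two vehicles (each non-empty) and, for each split, find the best tour for each vehicle:
  {Grove} + {Fern, Spruce, Vale, Ash, Juniper}: 42 + 70 = 112
  {Fern} + {Grove, Spruce, Vale, Ash, Juniper}: 6 + 81 = 87
  {Grove, Fern} + {Spruce, Vale, Ash, Juniper}: 42 + 70 = 112
  {Spruce} + {Grove, Fern, Vale, Ash, Juniper}: 16 + 71 = 87
  {Grove, Spruce} + {Fern, Vale, Ash, Juniper}: 52 + 60 = 112
  {Fern, Spruce} + {Grove, Vale, Ash, Juniper}: 16 + 71 = 87
  … (31 splits in total)
Best: vehicle 1 Cedar → Fern → Cedar = 6; vehicle 2 Cedar → Grove → Ash → Juniper → Spruce → Vale → Cedar = 81; combined 87.

87 m — the smallest possible combined total.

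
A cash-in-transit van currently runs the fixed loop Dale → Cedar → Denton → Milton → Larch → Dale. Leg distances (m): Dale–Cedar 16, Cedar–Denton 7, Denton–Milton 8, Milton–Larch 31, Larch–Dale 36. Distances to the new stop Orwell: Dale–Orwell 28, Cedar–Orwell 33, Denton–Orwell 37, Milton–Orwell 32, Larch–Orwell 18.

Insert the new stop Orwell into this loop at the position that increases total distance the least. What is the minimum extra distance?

Insertion cost between consecutive stops i–j is d(i,Orwell) + d(Orwell,j) − d(i,j):
  between Dale and Cedar: 28 + 33 − 16 = 45
  between Cedar and Denton: 33 + 37 − 7 = 63
  between Denton and Milton: 37 + 32 − 8 = 61
  between Milton and Larch: 32 + 18 − 31 = 19
  between Larch and Dale: 18 + 28 − 36 = 10
Cheapest insertion is between Larch and Dale, adding 10.
New total = 98 + 10 = 108.

Minimum extra distance: 10 m, inserting Orwell between Larch and Dale.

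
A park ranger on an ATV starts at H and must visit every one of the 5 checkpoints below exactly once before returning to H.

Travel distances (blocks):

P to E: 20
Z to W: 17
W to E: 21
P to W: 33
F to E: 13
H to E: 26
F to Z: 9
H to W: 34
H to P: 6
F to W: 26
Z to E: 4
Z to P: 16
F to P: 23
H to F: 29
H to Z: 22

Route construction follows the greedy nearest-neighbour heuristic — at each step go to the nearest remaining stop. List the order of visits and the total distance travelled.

H → [P:6 / Z:22 / E:26 / F:29 / W:34] → P (6)
P → [Z:16 / E:20 / F:23 / W:33] → Z (16)
Z → [E:4 / F:9 / W:17] → E (4)
E → [F:13 / W:21] → F (13)
F → [W:26] → W (26)
Return W→H: 34.
Total = 6 + 16 + 4 + 13 + 26 + 34 = 99.

99 blocks along H → P → Z → E → F → W → H.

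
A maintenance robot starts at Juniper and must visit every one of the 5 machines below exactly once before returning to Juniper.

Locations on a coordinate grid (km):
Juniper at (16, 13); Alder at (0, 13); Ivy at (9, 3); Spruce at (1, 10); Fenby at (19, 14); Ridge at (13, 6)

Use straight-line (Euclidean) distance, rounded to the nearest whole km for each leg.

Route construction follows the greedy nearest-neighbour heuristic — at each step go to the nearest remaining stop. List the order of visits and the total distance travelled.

At Juniper the remaining stops are Fenby 3, Ridge 8, Ivy 12, Spruce 15, Alder 16; go to Fenby.
At Fenby the remaining stops are Ridge 10, Ivy 15, Spruce 18, Alder 19; go to Ridge.
At Ridge the remaining stops are Ivy 5, Spruce 13, Alder 15; go to Ivy.
At Ivy the remaining stops are Spruce 11, Alder 13; go to Spruce.
At Spruce the remaining stops are Alder 3; go to Alder.
Return Alder→Juniper: 16.
Total = 3 + 10 + 5 + 11 + 3 + 16 = 48.

Nearest-neighbour total = 48 km; route Juniper → Fenby → Ridge → Ivy → Spruce → Alder → Juniper.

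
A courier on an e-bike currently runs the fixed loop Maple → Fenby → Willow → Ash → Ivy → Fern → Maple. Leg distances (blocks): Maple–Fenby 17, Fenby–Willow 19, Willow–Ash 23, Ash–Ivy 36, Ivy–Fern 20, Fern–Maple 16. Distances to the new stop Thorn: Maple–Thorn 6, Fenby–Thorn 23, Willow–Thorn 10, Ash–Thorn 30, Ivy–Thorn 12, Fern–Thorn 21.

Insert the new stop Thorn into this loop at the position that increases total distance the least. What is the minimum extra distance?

Insertion cost between consecutive stops i–j is d(i,Thorn) + d(Thorn,j) − d(i,j):
  between Maple and Fenby: 6 + 23 − 17 = 12
  between Fenby and Willow: 23 + 10 − 19 = 14
  between Willow and Ash: 10 + 30 − 23 = 17
  between Ash and Ivy: 30 + 12 − 36 = 6
  between Ivy and Fern: 12 + 21 − 20 = 13
  between Fern and Maple: 21 + 6 − 16 = 11
Cheapest insertion is between Ash and Ivy, adding 6.
New total = 131 + 6 = 137.

Minimum extra distance: 6 blocks, inserting Thorn between Ash and Ivy.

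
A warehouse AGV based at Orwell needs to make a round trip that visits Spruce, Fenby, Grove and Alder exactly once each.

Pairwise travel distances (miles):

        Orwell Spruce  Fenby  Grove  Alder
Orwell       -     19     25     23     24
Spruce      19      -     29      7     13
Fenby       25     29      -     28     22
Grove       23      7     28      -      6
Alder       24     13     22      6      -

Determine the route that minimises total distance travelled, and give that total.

Minimum total distance: 79 miles.

With 4 stops there are 4!/2 = 12 distinct round trips (a route and its reverse cost the same).
Orwell-Spruce-Fenby-Grove-Alder-Orwell: 19+29+28+6+24 = 106
Orwell-Spruce-Fenby-Alder-Grove-Orwell: 19+29+22+6+23 = 99
Orwell-Spruce-Grove-Fenby-Alder-Orwell: 19+7+28+22+24 = 100
Orwell-Spruce-Grove-Alder-Fenby-Orwell: 19+7+6+22+25 = 79
Orwell-Spruce-Alder-Fenby-Grove-Orwell: 19+13+22+28+23 = 105
Orwell-Spruce-Alder-Grove-Fenby-Orwell: 19+13+6+28+25 = 91
Orwell-Fenby-Spruce-Grove-Alder-Orwell: 25+29+7+6+24 = 91
Orwell-Fenby-Spruce-Alder-Grove-Orwell: 25+29+13+6+23 = 96
Orwell-Fenby-Grove-Spruce-Alder-Orwell: 25+28+7+13+24 = 97
Orwell-Fenby-Alder-Spruce-Grove-Orwell: 25+22+13+7+23 = 90
Orwell-Grove-Spruce-Fenby-Alder-Orwell: 23+7+29+22+24 = 105
Orwell-Grove-Fenby-Spruce-Alder-Orwell: 23+28+29+13+24 = 117
The minimum is 79.
One optimal route: Orwell → Spruce → Grove → Alder → Fenby → Orwell (or its reverse).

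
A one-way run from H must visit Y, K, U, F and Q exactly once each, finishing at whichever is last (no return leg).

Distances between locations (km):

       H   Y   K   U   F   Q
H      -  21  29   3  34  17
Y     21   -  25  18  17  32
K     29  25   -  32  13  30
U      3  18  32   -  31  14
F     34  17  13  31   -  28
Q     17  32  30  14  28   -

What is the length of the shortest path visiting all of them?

There are 5! = 120 possible orderings.
H→Y→K→U→F→Q: 21+25+32+31+28 = 137
H→Y→K→U→Q→F: 21+25+32+14+28 = 120
H→Y→K→F→U→Q: 21+25+13+31+14 = 104
H→Y→K→F→Q→U: 21+25+13+28+14 = 101
H→Y→K→Q→U→F: 21+25+30+14+31 = 121
H→Y→K→Q→F→U: 21+25+30+28+31 = 135
H→Y→U→K→F→Q: 21+18+32+13+28 = 112
H→Y→U→K→Q→F: 21+18+32+30+28 = 129
H→Y→U→F→K→Q: 21+18+31+13+30 = 113
H→Y→U→F→Q→K: 21+18+31+28+30 = 128
H→Y→U→Q→K→F: 21+18+14+30+13 = 96
H→Y→U→Q→F→K: 21+18+14+28+13 = 94
H→Y→F→K→U→Q: 21+17+13+32+14 = 97
H→Y→F→K→Q→U: 21+17+13+30+14 = 95
… (106 more)
H→U→Q→K→F→Y: 3+14+30+13+17 = 77  ← best
The minimum is 77.
One shortest path: H → U → Q → K → F → Y.

Shortest open route: 77 km.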